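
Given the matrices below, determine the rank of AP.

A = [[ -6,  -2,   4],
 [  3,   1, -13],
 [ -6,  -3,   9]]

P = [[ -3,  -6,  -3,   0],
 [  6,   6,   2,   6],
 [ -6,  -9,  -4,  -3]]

2

First compute AP:
[[-18, -12,  -2, -24],
 [ 75, 105,  45,  45],
 [-54, -63, -24, -45]]
Now row reduce the product.
R2 ← R2 + (25/6)·R1: [0, 55, 110/3, -55]
R3 ← R3 − (3)·R1: [0, -27, -18, 27]
R3 ← R3 + (27/55)·R2: [0, 0, 0, 0]
2 nonzero rows, so rank(AP) = 2.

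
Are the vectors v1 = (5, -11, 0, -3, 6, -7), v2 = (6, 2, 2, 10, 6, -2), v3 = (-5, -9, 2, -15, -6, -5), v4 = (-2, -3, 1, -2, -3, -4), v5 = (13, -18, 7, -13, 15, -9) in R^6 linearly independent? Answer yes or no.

Form the matrix with these vectors as rows and row reduce.
R2 ← R2 − (6/5)·R1: [0, 76/5, 2, 68/5, -6/5, 32/5]
R3 ← R3 + R1: [0, -20, 2, -18, 0, -12]
R4 ← R4 + (2/5)·R1: [0, -37/5, 1, -16/5, -3/5, -34/5]
R5 ← R5 − (13/5)·R1: [0, 53/5, 7, -26/5, -3/5, 46/5]
R3 ← R3 + (25/19)·R2: [0, 0, 88/19, -2/19, -30/19, -68/19]
R4 ← R4 + (37/76)·R2: [0, 0, 75/38, 65/19, -45/38, -70/19]
R5 ← R5 − (53/76)·R2: [0, 0, 213/38, -279/19, 9/38, 90/19]
R4 ← R4 − (75/176)·R3: [0, 0, 0, 305/88, -45/88, -95/44]
R5 ← R5 − (213/176)·R3: [0, 0, 0, -1281/88, 189/88, 399/44]
R5 ← R5 + (21/5)·R4: [0, 0, 0, 0, 0, 0]
4 nonzero rows, so the 5 vectors span a space of dimension 4.
Since 4 < 5, the vectors are linearly dependent.

no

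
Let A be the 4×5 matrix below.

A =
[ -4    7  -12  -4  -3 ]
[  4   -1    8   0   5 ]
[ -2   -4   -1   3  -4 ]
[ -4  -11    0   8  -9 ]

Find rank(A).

Row reduce to echelon form.
R2 ← R2 + R1: [0, 6, -4, -4, 2]
R3 ← R3 − (1/2)·R1: [0, -15/2, 5, 5, -5/2]
R4 ← R4 − R1: [0, -18, 12, 12, -6]
R3 ← R3 + (5/4)·R2: [0, 0, 0, 0, 0]
R4 ← R4 + (3)·R2: [0, 0, 0, 0, 0]
Echelon form has 2 nonzero rows, so rank(A) = 2.

2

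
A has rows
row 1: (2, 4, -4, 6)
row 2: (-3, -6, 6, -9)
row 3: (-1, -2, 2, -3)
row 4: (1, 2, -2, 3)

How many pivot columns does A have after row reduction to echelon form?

1

Row reduce to echelon form.
R2 ← R2 + (3/2)·R1: [0, 0, 0, 0]
R3 ← R3 + (1/2)·R1: [0, 0, 0, 0]
R4 ← R4 − (1/2)·R1: [0, 0, 0, 0]
Echelon form has 1 nonzero row, so rank(A) = 1.
Each nonzero row contributes one pivot column: 1 pivot columns.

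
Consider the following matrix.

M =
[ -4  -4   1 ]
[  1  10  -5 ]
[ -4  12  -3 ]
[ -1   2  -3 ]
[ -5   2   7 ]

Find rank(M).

3

Row reduce to echelon form.
R2 ← R2 + (1/4)·R1: [0, 9, -19/4]
R3 ← R3 − R1: [0, 16, -4]
R4 ← R4 − (1/4)·R1: [0, 3, -13/4]
R5 ← R5 − (5/4)·R1: [0, 7, 23/4]
R3 ← R3 − (16/9)·R2: [0, 0, 40/9]
R4 ← R4 − (1/3)·R2: [0, 0, -5/3]
R5 ← R5 − (7/9)·R2: [0, 0, 85/9]
R4 ← R4 + (3/8)·R3: [0, 0, 0]
R5 ← R5 − (17/8)·R3: [0, 0, 0]
Echelon form has 3 nonzero rows, so rank(M) = 3.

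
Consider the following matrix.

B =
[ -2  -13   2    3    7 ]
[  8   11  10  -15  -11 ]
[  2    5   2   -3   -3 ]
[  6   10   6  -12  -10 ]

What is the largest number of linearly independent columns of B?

3

Row reduce to echelon form.
R2 ← R2 + (4)·R1: [0, -41, 18, -3, 17]
R3 ← R3 + R1: [0, -8, 4, 0, 4]
R4 ← R4 + (3)·R1: [0, -29, 12, -3, 11]
R3 ← R3 − (8/41)·R2: [0, 0, 20/41, 24/41, 28/41]
R4 ← R4 − (29/41)·R2: [0, 0, -30/41, -36/41, -42/41]
R4 ← R4 + (3/2)·R3: [0, 0, 0, 0, 0]
Echelon form has 3 nonzero rows, so rank(B) = 3.
The rank gives the maximum number of linearly independent columns: 3.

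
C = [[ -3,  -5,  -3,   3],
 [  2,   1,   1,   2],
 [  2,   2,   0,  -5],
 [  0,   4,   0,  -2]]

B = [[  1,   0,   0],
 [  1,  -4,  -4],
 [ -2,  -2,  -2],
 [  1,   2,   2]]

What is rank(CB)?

First compute CB:
[[  1,  32,  32],
 [  3,  -2,  -2],
 [ -1, -18, -18],
 [  2, -20, -20]]
Now row reduce the product.
R2 ← R2 − (3)·R1: [0, -98, -98]
R3 ← R3 + R1: [0, 14, 14]
R4 ← R4 − (2)·R1: [0, -84, -84]
R3 ← R3 + (1/7)·R2: [0, 0, 0]
R4 ← R4 − (6/7)·R2: [0, 0, 0]
2 nonzero rows, so rank(CB) = 2.

2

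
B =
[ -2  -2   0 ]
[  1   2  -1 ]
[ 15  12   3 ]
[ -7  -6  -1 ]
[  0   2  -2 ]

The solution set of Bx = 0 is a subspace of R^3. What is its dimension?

1

Row reduce to echelon form.
R2 ← R2 + (1/2)·R1: [0, 1, -1]
R3 ← R3 + (15/2)·R1: [0, -3, 3]
R4 ← R4 − (7/2)·R1: [0, 1, -1]
R3 ← R3 + (3)·R2: [0, 0, 0]
R4 ← R4 − R2: [0, 0, 0]
R5 ← R5 − (2)·R2: [0, 0, 0]
2 nonzero rows, so rank(B) = 2.
B has 3 columns; by rank–nullity, nullity = 3 − 2 = 1.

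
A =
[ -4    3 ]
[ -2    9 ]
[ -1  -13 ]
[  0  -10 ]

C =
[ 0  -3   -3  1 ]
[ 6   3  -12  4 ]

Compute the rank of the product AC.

2

First compute AC:
[[ 18,  21, -24,   8],
 [ 54,  33, -102,  34],
 [-78, -36, 159, -53],
 [-60, -30, 120, -40]]
Now row reduce the product.
R2 ← R2 − (3)·R1: [0, -30, -30, 10]
R3 ← R3 + (13/3)·R1: [0, 55, 55, -55/3]
R4 ← R4 + (10/3)·R1: [0, 40, 40, -40/3]
R3 ← R3 + (11/6)·R2: [0, 0, 0, 0]
R4 ← R4 + (4/3)·R2: [0, 0, 0, 0]
2 nonzero rows, so rank(AC) = 2.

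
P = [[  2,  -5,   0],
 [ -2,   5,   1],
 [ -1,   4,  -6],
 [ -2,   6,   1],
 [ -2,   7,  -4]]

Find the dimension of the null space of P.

Row reduce to echelon form.
R2 ← R2 + R1: [0, 0, 1]
R3 ← R3 + (1/2)·R1: [0, 3/2, -6]
R4 ← R4 + R1: [0, 1, 1]
R5 ← R5 + R1: [0, 2, -4]
Swap R2 ↔ R3
R4 ← R4 − (2/3)·R2: [0, 0, 5]
R5 ← R5 − (4/3)·R2: [0, 0, 4]
R4 ← R4 − (5)·R3: [0, 0, 0]
R5 ← R5 − (4)·R3: [0, 0, 0]
3 nonzero rows, so rank(P) = 3.
P has 3 columns; by rank–nullity, nullity = 3 − 3 = 0.

0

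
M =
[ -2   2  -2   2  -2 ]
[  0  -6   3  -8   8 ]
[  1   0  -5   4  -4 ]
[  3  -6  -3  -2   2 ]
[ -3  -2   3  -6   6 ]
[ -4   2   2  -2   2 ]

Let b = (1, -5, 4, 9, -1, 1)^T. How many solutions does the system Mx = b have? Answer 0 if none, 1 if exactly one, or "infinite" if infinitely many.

Row reduce the augmented matrix [M | b].
R3 ← R3 + (1/2)·R1: [0, 1, -6, 5, -5, 9/2]
R4 ← R4 + (3/2)·R1: [0, -3, -6, 1, -1, 21/2]
R5 ← R5 − (3/2)·R1: [0, -5, 6, -9, 9, -5/2]
R6 ← R6 − (2)·R1: [0, -2, 6, -6, 6, -1]
R3 ← R3 + (1/6)·R2: [0, 0, -11/2, 11/3, -11/3, 11/3]
R4 ← R4 − (1/2)·R2: [0, 0, -15/2, 5, -5, 13]
R5 ← R5 − (5/6)·R2: [0, 0, 7/2, -7/3, 7/3, 5/3]
R6 ← R6 − (1/3)·R2: [0, 0, 5, -10/3, 10/3, 2/3]
R4 ← R4 − (15/11)·R3: [0, 0, 0, 0, 0, 8]
R5 ← R5 + (7/11)·R3: [0, 0, 0, 0, 0, 4]
R6 ← R6 + (10/11)·R3: [0, 0, 0, 0, 0, 4]
R5 ← R5 − (1/2)·R4: [0, 0, 0, 0, 0, 0]
R6 ← R6 − (1/2)·R4: [0, 0, 0, 0, 0, 0]
The echelon form has 4 nonzero rows; the last pivot sits in the augmented column, so rank(M) = 3 but rank([M|b]) = 4.
Since the ranks differ, the system is inconsistent.
It has no solutions.

0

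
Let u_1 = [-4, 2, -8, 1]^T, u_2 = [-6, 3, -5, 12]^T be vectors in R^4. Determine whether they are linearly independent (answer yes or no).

yes

Form the matrix with these vectors as rows and row reduce.
R2 ← R2 − (3/2)·R1: [0, 0, 7, 21/2]
2 nonzero rows, so the 2 vectors span a space of dimension 2.
Since 2 = 2, the vectors are linearly independent.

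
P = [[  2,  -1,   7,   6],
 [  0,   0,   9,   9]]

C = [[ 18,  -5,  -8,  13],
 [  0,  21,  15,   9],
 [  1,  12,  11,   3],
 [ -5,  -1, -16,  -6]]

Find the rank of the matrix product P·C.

First compute PC:
[[ 13,  47, -50,   2],
 [-36,  99, -45, -27]]
Now row reduce the product.
R2 ← R2 + (36/13)·R1: [0, 2979/13, -2385/13, -279/13]
2 nonzero rows, so rank(PC) = 2.

2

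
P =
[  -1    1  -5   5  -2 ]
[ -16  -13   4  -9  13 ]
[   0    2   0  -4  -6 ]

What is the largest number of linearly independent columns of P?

Row reduce to echelon form.
R2 ← R2 − (16)·R1: [0, -29, 84, -89, 45]
R3 ← R3 + (2/29)·R2: [0, 0, 168/29, -294/29, -84/29]
Echelon form has 3 nonzero rows, so rank(P) = 3.
The rank gives the maximum number of linearly independent columns: 3.

3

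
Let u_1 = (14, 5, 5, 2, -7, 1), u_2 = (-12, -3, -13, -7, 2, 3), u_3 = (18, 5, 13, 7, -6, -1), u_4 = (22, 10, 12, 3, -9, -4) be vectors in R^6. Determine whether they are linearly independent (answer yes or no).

Form the matrix with these vectors as rows and row reduce.
R2 ← R2 + (6/7)·R1: [0, 9/7, -61/7, -37/7, -4, 27/7]
R3 ← R3 − (9/7)·R1: [0, -10/7, 46/7, 31/7, 3, -16/7]
R4 ← R4 − (11/7)·R1: [0, 15/7, 29/7, -1/7, 2, -39/7]
R3 ← R3 + (10/9)·R2: [0, 0, -28/9, -13/9, -13/9, 2]
R4 ← R4 − (5/3)·R2: [0, 0, 56/3, 26/3, 26/3, -12]
R4 ← R4 + (6)·R3: [0, 0, 0, 0, 0, 0]
3 nonzero rows, so the 4 vectors span a space of dimension 3.
Since 3 < 4, the vectors are linearly dependent.

no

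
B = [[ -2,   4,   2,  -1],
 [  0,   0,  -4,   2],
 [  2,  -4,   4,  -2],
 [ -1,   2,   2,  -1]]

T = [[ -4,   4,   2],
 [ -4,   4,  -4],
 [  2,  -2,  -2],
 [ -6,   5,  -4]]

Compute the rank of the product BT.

2

First compute BT:
[[  2,  -1, -20],
 [-20,  18,   0],
 [ 28, -26,  20],
 [  6,  -5, -10]]
Now row reduce the product.
R2 ← R2 + (10)·R1: [0, 8, -200]
R3 ← R3 − (14)·R1: [0, -12, 300]
R4 ← R4 − (3)·R1: [0, -2, 50]
R3 ← R3 + (3/2)·R2: [0, 0, 0]
R4 ← R4 + (1/4)·R2: [0, 0, 0]
2 nonzero rows, so rank(BT) = 2.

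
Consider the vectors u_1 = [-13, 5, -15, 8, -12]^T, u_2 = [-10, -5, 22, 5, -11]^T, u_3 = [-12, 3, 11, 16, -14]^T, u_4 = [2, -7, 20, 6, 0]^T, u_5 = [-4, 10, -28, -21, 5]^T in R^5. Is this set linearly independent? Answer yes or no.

yes

Form the matrix with these vectors as rows and row reduce.
R2 ← R2 − (10/13)·R1: [0, -115/13, 436/13, -15/13, -23/13]
R3 ← R3 − (12/13)·R1: [0, -21/13, 323/13, 112/13, -38/13]
R4 ← R4 + (2/13)·R1: [0, -81/13, 230/13, 94/13, -24/13]
R5 ← R5 − (4/13)·R1: [0, 110/13, -304/13, -305/13, 113/13]
R3 ← R3 − (21/115)·R2: [0, 0, 2153/115, 203/23, -13/5]
R4 ← R4 − (81/115)·R2: [0, 0, -682/115, 185/23, -3/5]
R5 ← R5 + (22/23)·R2: [0, 0, 200/23, -565/23, 7]
R4 ← R4 + (682/2153)·R3: [0, 0, 0, 23337/2153, -3065/2153]
R5 ← R5 − (1000/2153)·R3: [0, 0, 0, -61715/2153, 17671/2153]
R5 ← R5 + (61715/23337)·R4: [0, 0, 0, 0, 103684/23337]
5 nonzero rows, so the 5 vectors span a space of dimension 5.
Since 5 = 5, the vectors are linearly independent.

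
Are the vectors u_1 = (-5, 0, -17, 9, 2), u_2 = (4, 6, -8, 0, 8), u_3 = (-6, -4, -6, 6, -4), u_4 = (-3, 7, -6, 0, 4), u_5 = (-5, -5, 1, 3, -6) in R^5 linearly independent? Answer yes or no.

no

Form the matrix with these vectors as rows and row reduce.
R2 ← R2 + (4/5)·R1: [0, 6, -108/5, 36/5, 48/5]
R3 ← R3 − (6/5)·R1: [0, -4, 72/5, -24/5, -32/5]
R4 ← R4 − (3/5)·R1: [0, 7, 21/5, -27/5, 14/5]
R5 ← R5 − R1: [0, -5, 18, -6, -8]
R3 ← R3 + (2/3)·R2: [0, 0, 0, 0, 0]
R4 ← R4 − (7/6)·R2: [0, 0, 147/5, -69/5, -42/5]
R5 ← R5 + (5/6)·R2: [0, 0, 0, 0, 0]
Swap R3 ↔ R4
3 nonzero rows, so the 5 vectors span a space of dimension 3.
Since 3 < 5, the vectors are linearly dependent.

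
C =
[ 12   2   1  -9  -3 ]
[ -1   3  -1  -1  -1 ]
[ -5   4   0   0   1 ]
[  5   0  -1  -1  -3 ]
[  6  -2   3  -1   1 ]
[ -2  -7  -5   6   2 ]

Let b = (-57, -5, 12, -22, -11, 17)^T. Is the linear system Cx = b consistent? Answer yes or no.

yes

Row reduce the augmented matrix [C | b].
R2 ← R2 + (1/12)·R1: [0, 19/6, -11/12, -7/4, -5/4, -39/4]
R3 ← R3 + (5/12)·R1: [0, 29/6, 5/12, -15/4, -1/4, -47/4]
R4 ← R4 − (5/12)·R1: [0, -5/6, -17/12, 11/4, -7/4, 7/4]
R5 ← R5 − (1/2)·R1: [0, -3, 5/2, 7/2, 5/2, 35/2]
R6 ← R6 + (1/6)·R1: [0, -20/3, -29/6, 9/2, 3/2, 15/2]
R3 ← R3 − (29/19)·R2: [0, 0, 69/38, -41/38, 63/38, 119/38]
R4 ← R4 + (5/19)·R2: [0, 0, -63/38, 87/38, -79/38, -31/38]
R5 ← R5 + (18/19)·R2: [0, 0, 31/19, 35/19, 25/19, 157/19]
R6 ← R6 + (40/19)·R2: [0, 0, -257/38, 31/38, -43/38, -495/38]
R4 ← R4 + (21/23)·R3: [0, 0, 0, 30/23, -13/23, 47/23]
R5 ← R5 − (62/69)·R3: [0, 0, 0, 194/69, -4/23, 376/69]
R6 ← R6 + (257/69)·R3: [0, 0, 0, -221/69, 116/23, -94/69]
R5 ← R5 − (97/45)·R4: [0, 0, 0, 0, 47/45, 47/45]
R6 ← R6 + (221/90)·R4: [0, 0, 0, 0, 329/90, 329/90]
R6 ← R6 − (7/2)·R5: [0, 0, 0, 0, 0, 0]
The echelon form has 5 nonzero rows, and every pivot lies in the first 5 columns, so rank(C) = rank([C|b]) = 5.
The system is consistent.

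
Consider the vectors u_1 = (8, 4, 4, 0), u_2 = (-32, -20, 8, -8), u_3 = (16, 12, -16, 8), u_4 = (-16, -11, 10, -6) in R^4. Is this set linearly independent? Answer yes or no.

Form the matrix with these vectors as rows and row reduce.
R2 ← R2 + (4)·R1: [0, -4, 24, -8]
R3 ← R3 − (2)·R1: [0, 4, -24, 8]
R4 ← R4 + (2)·R1: [0, -3, 18, -6]
R3 ← R3 + R2: [0, 0, 0, 0]
R4 ← R4 − (3/4)·R2: [0, 0, 0, 0]
2 nonzero rows, so the 4 vectors span a space of dimension 2.
Since 2 < 4, the vectors are linearly dependent.

no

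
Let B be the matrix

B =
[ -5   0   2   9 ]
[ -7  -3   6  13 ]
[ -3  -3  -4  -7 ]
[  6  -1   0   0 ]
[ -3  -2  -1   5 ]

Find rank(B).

4

Row reduce to echelon form.
R2 ← R2 − (7/5)·R1: [0, -3, 16/5, 2/5]
R3 ← R3 − (3/5)·R1: [0, -3, -26/5, -62/5]
R4 ← R4 + (6/5)·R1: [0, -1, 12/5, 54/5]
R5 ← R5 − (3/5)·R1: [0, -2, -11/5, -2/5]
R3 ← R3 − R2: [0, 0, -42/5, -64/5]
R4 ← R4 − (1/3)·R2: [0, 0, 4/3, 32/3]
R5 ← R5 − (2/3)·R2: [0, 0, -13/3, -2/3]
R4 ← R4 + (10/63)·R3: [0, 0, 0, 544/63]
R5 ← R5 − (65/126)·R3: [0, 0, 0, 374/63]
R5 ← R5 − (11/16)·R4: [0, 0, 0, 0]
Echelon form has 4 nonzero rows, so rank(B) = 4.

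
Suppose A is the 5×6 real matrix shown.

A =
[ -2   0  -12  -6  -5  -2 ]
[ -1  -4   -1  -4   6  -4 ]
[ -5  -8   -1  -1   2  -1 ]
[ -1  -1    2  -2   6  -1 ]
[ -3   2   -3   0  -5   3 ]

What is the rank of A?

Row reduce to echelon form.
R2 ← R2 − (1/2)·R1: [0, -4, 5, -1, 17/2, -3]
R3 ← R3 − (5/2)·R1: [0, -8, 29, 14, 29/2, 4]
R4 ← R4 − (1/2)·R1: [0, -1, 8, 1, 17/2, 0]
R5 ← R5 − (3/2)·R1: [0, 2, 15, 9, 5/2, 6]
R3 ← R3 − (2)·R2: [0, 0, 19, 16, -5/2, 10]
R4 ← R4 − (1/4)·R2: [0, 0, 27/4, 5/4, 51/8, 3/4]
R5 ← R5 + (1/2)·R2: [0, 0, 35/2, 17/2, 27/4, 9/2]
R4 ← R4 − (27/76)·R3: [0, 0, 0, -337/76, 138/19, -213/76]
R5 ← R5 − (35/38)·R3: [0, 0, 0, -237/38, 172/19, -179/38]
R5 ← R5 − (474/337)·R4: [0, 0, 0, 0, -392/337, -259/337]
Echelon form has 5 nonzero rows, so rank(A) = 5.

5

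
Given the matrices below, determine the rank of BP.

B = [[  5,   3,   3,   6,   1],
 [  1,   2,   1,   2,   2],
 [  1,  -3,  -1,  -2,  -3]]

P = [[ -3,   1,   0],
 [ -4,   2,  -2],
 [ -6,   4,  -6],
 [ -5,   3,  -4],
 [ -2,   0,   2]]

First compute BP:
[[-77,  41, -46],
 [-31,  15, -14],
 [ 31, -15,  14]]
Now row reduce the product.
R2 ← R2 − (31/77)·R1: [0, -116/77, 348/77]
R3 ← R3 + (31/77)·R1: [0, 116/77, -348/77]
R3 ← R3 + R2: [0, 0, 0]
2 nonzero rows, so rank(BP) = 2.

2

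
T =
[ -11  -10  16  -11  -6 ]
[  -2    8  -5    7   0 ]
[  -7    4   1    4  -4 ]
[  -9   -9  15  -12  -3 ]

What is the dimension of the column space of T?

Row reduce to echelon form.
R2 ← R2 − (2/11)·R1: [0, 108/11, -87/11, 9, 12/11]
R3 ← R3 − (7/11)·R1: [0, 114/11, -101/11, 11, -2/11]
R4 ← R4 − (9/11)·R1: [0, -9/11, 21/11, -3, 21/11]
R3 ← R3 − (19/18)·R2: [0, 0, -5/6, 3/2, -4/3]
R4 ← R4 + (1/12)·R2: [0, 0, 5/4, -9/4, 2]
R4 ← R4 + (3/2)·R3: [0, 0, 0, 0, 0]
Echelon form has 3 nonzero rows, so rank(T) = 3.
The column space has dimension equal to the rank: 3.

3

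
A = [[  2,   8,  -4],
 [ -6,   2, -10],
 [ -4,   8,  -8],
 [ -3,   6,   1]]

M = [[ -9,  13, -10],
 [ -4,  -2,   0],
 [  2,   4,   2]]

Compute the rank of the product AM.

3

First compute AM:
[[-58,  -6, -28],
 [ 26, -122,  40],
 [-12, -100,  24],
 [  5, -47,  32]]
Now row reduce the product.
R2 ← R2 + (13/29)·R1: [0, -3616/29, 796/29]
R3 ← R3 − (6/29)·R1: [0, -2864/29, 864/29]
R4 ← R4 + (5/58)·R1: [0, -1378/29, 858/29]
R3 ← R3 − (179/226)·R2: [0, 0, 910/113]
R4 ← R4 − (689/1808)·R2: [0, 0, 8645/452]
R4 ← R4 − (19/8)·R3: [0, 0, 0]
3 nonzero rows, so rank(AM) = 3.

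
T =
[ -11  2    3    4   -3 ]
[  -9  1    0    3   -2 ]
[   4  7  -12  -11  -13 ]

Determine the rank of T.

Row reduce to echelon form.
R2 ← R2 − (9/11)·R1: [0, -7/11, -27/11, -3/11, 5/11]
R3 ← R3 + (4/11)·R1: [0, 85/11, -120/11, -105/11, -155/11]
R3 ← R3 + (85/7)·R2: [0, 0, -285/7, -90/7, -60/7]
Echelon form has 3 nonzero rows, so rank(T) = 3.

3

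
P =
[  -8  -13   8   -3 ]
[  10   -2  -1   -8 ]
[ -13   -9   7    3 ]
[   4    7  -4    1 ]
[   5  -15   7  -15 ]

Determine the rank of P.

3

Row reduce to echelon form.
R2 ← R2 + (5/4)·R1: [0, -73/4, 9, -47/4]
R3 ← R3 − (13/8)·R1: [0, 97/8, -6, 63/8]
R4 ← R4 + (1/2)·R1: [0, 1/2, 0, -1/2]
R5 ← R5 + (5/8)·R1: [0, -185/8, 12, -135/8]
R3 ← R3 + (97/146)·R2: [0, 0, -3/146, 5/73]
R4 ← R4 + (2/73)·R2: [0, 0, 18/73, -60/73]
R5 ← R5 − (185/146)·R2: [0, 0, 87/146, -145/73]
R4 ← R4 + (12)·R3: [0, 0, 0, 0]
R5 ← R5 + (29)·R3: [0, 0, 0, 0]
Echelon form has 3 nonzero rows, so rank(P) = 3.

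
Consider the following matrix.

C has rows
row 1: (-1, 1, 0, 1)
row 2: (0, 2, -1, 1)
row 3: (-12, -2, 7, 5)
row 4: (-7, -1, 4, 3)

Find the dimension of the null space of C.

2

Row reduce to echelon form.
R3 ← R3 − (12)·R1: [0, -14, 7, -7]
R4 ← R4 − (7)·R1: [0, -8, 4, -4]
R3 ← R3 + (7)·R2: [0, 0, 0, 0]
R4 ← R4 + (4)·R2: [0, 0, 0, 0]
2 nonzero rows, so rank(C) = 2.
C has 4 columns; by rank–nullity, nullity = 4 − 2 = 2.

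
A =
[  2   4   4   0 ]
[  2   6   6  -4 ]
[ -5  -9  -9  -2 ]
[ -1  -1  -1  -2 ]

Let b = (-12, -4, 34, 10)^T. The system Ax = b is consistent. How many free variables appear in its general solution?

Row reduce the augmented matrix [A | b].
R2 ← R2 − R1: [0, 2, 2, -4, 8]
R3 ← R3 + (5/2)·R1: [0, 1, 1, -2, 4]
R4 ← R4 + (1/2)·R1: [0, 1, 1, -2, 4]
R3 ← R3 − (1/2)·R2: [0, 0, 0, 0, 0]
R4 ← R4 − (1/2)·R2: [0, 0, 0, 0, 0]
The echelon form has 2 nonzero rows, and every pivot lies in the first 4 columns, so rank(A) = rank([A|b]) = 2.
The system is consistent.
Free variables = (unknowns) − (rank) = 4 − 2 = 2.

2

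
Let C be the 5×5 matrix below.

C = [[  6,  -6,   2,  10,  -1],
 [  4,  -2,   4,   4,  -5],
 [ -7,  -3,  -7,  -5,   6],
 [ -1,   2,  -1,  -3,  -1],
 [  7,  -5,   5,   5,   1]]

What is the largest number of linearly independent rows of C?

5

Row reduce to echelon form.
R2 ← R2 − (2/3)·R1: [0, 2, 8/3, -8/3, -13/3]
R3 ← R3 + (7/6)·R1: [0, -10, -14/3, 20/3, 29/6]
R4 ← R4 + (1/6)·R1: [0, 1, -2/3, -4/3, -7/6]
R5 ← R5 − (7/6)·R1: [0, 2, 8/3, -20/3, 13/6]
R3 ← R3 + (5)·R2: [0, 0, 26/3, -20/3, -101/6]
R4 ← R4 − (1/2)·R2: [0, 0, -2, 0, 1]
R5 ← R5 − R2: [0, 0, 0, -4, 13/2]
R4 ← R4 + (3/13)·R3: [0, 0, 0, -20/13, -75/26]
R5 ← R5 − (13/5)·R4: [0, 0, 0, 0, 14]
Echelon form has 5 nonzero rows, so rank(C) = 5.
The rank gives the maximum number of linearly independent rows: 5.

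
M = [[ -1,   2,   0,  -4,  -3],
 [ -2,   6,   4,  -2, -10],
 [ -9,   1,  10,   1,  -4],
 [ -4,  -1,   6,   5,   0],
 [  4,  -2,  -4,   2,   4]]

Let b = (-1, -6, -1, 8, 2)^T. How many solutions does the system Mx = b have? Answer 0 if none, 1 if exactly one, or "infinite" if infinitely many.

Row reduce the augmented matrix [M | b].
R2 ← R2 − (2)·R1: [0, 2, 4, 6, -4, -4]
R3 ← R3 − (9)·R1: [0, -17, 10, 37, 23, 8]
R4 ← R4 − (4)·R1: [0, -9, 6, 21, 12, 12]
R5 ← R5 + (4)·R1: [0, 6, -4, -14, -8, -2]
R3 ← R3 + (17/2)·R2: [0, 0, 44, 88, -11, -26]
R4 ← R4 + (9/2)·R2: [0, 0, 24, 48, -6, -6]
R5 ← R5 − (3)·R2: [0, 0, -16, -32, 4, 10]
R4 ← R4 − (6/11)·R3: [0, 0, 0, 0, 0, 90/11]
R5 ← R5 + (4/11)·R3: [0, 0, 0, 0, 0, 6/11]
R5 ← R5 − (1/15)·R4: [0, 0, 0, 0, 0, 0]
The echelon form has 4 nonzero rows; the last pivot sits in the augmented column, so rank(M) = 3 but rank([M|b]) = 4.
Since the ranks differ, the system is inconsistent.
It has no solutions.

0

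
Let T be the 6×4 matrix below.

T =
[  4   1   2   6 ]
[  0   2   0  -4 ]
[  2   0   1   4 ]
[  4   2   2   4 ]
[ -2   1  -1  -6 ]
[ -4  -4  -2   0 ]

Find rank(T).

Row reduce to echelon form.
R3 ← R3 − (1/2)·R1: [0, -1/2, 0, 1]
R4 ← R4 − R1: [0, 1, 0, -2]
R5 ← R5 + (1/2)·R1: [0, 3/2, 0, -3]
R6 ← R6 + R1: [0, -3, 0, 6]
R3 ← R3 + (1/4)·R2: [0, 0, 0, 0]
R4 ← R4 − (1/2)·R2: [0, 0, 0, 0]
R5 ← R5 − (3/4)·R2: [0, 0, 0, 0]
R6 ← R6 + (3/2)·R2: [0, 0, 0, 0]
Echelon form has 2 nonzero rows, so rank(T) = 2.

2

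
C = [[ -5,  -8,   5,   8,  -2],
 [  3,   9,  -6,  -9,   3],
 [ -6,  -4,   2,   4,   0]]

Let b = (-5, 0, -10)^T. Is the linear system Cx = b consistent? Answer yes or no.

Row reduce the augmented matrix [C | b].
R2 ← R2 + (3/5)·R1: [0, 21/5, -3, -21/5, 9/5, -3]
R3 ← R3 − (6/5)·R1: [0, 28/5, -4, -28/5, 12/5, -4]
R3 ← R3 − (4/3)·R2: [0, 0, 0, 0, 0, 0]
The echelon form has 2 nonzero rows, and every pivot lies in the first 5 columns, so rank(C) = rank([C|b]) = 2.
The system is consistent.

yes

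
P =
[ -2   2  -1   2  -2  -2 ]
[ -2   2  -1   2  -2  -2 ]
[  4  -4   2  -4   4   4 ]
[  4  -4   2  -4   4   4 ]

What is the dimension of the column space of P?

1

Row reduce to echelon form.
R2 ← R2 − R1: [0, 0, 0, 0, 0, 0]
R3 ← R3 + (2)·R1: [0, 0, 0, 0, 0, 0]
R4 ← R4 + (2)·R1: [0, 0, 0, 0, 0, 0]
Echelon form has 1 nonzero row, so rank(P) = 1.
The column space has dimension equal to the rank: 1.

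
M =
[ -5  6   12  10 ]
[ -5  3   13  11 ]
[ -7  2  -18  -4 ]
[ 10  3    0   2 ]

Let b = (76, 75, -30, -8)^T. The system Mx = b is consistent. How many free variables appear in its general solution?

Row reduce the augmented matrix [M | b].
R2 ← R2 − R1: [0, -3, 1, 1, -1]
R3 ← R3 − (7/5)·R1: [0, -32/5, -174/5, -18, -682/5]
R4 ← R4 + (2)·R1: [0, 15, 24, 22, 144]
R3 ← R3 − (32/15)·R2: [0, 0, -554/15, -302/15, -2014/15]
R4 ← R4 + (5)·R2: [0, 0, 29, 27, 139]
R4 ← R4 + (435/554)·R3: [0, 0, 0, 3100/277, 9300/277]
The echelon form has 4 nonzero rows, and every pivot lies in the first 4 columns, so rank(M) = rank([M|b]) = 4.
The system is consistent.
Free variables = (unknowns) − (rank) = 4 − 4 = 0.

0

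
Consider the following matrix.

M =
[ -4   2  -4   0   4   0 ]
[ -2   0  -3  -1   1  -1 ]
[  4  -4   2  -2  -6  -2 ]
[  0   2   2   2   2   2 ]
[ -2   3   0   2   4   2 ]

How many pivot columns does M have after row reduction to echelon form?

2

Row reduce to echelon form.
R2 ← R2 − (1/2)·R1: [0, -1, -1, -1, -1, -1]
R3 ← R3 + R1: [0, -2, -2, -2, -2, -2]
R5 ← R5 − (1/2)·R1: [0, 2, 2, 2, 2, 2]
R3 ← R3 − (2)·R2: [0, 0, 0, 0, 0, 0]
R4 ← R4 + (2)·R2: [0, 0, 0, 0, 0, 0]
R5 ← R5 + (2)·R2: [0, 0, 0, 0, 0, 0]
Echelon form has 2 nonzero rows, so rank(M) = 2.
Each nonzero row contributes one pivot column: 2 pivot columns.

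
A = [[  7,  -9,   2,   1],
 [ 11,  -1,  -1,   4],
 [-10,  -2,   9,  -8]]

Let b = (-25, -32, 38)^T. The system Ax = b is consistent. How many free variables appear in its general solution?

1

Row reduce the augmented matrix [A | b].
R2 ← R2 − (11/7)·R1: [0, 92/7, -29/7, 17/7, 51/7]
R3 ← R3 + (10/7)·R1: [0, -104/7, 83/7, -46/7, 16/7]
R3 ← R3 + (26/23)·R2: [0, 0, 165/23, -88/23, 242/23]
The echelon form has 3 nonzero rows, and every pivot lies in the first 4 columns, so rank(A) = rank([A|b]) = 3.
The system is consistent.
Free variables = (unknowns) − (rank) = 4 − 3 = 1.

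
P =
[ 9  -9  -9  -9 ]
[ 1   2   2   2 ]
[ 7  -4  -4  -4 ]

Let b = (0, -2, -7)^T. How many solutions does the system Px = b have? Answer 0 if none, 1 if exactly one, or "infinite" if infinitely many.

Row reduce the augmented matrix [P | b].
R2 ← R2 − (1/9)·R1: [0, 3, 3, 3, -2]
R3 ← R3 − (7/9)·R1: [0, 3, 3, 3, -7]
R3 ← R3 − R2: [0, 0, 0, 0, -5]
The echelon form has 3 nonzero rows; the last pivot sits in the augmented column, so rank(P) = 2 but rank([P|b]) = 3.
Since the ranks differ, the system is inconsistent.
It has no solutions.

0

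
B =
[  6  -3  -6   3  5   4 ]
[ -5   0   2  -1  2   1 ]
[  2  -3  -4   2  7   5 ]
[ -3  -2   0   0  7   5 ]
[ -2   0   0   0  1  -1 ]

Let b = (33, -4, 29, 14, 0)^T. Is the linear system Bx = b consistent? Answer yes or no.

Row reduce the augmented matrix [B | b].
R2 ← R2 + (5/6)·R1: [0, -5/2, -3, 3/2, 37/6, 13/3, 47/2]
R3 ← R3 − (1/3)·R1: [0, -2, -2, 1, 16/3, 11/3, 18]
R4 ← R4 + (1/2)·R1: [0, -7/2, -3, 3/2, 19/2, 7, 61/2]
R5 ← R5 + (1/3)·R1: [0, -1, -2, 1, 8/3, 1/3, 11]
R3 ← R3 − (4/5)·R2: [0, 0, 2/5, -1/5, 2/5, 1/5, -4/5]
R4 ← R4 − (7/5)·R2: [0, 0, 6/5, -3/5, 13/15, 14/15, -12/5]
R5 ← R5 − (2/5)·R2: [0, 0, -4/5, 2/5, 1/5, -7/5, 8/5]
R4 ← R4 − (3)·R3: [0, 0, 0, 0, -1/3, 1/3, 0]
R5 ← R5 + (2)·R3: [0, 0, 0, 0, 1, -1, 0]
R5 ← R5 + (3)·R4: [0, 0, 0, 0, 0, 0, 0]
The echelon form has 4 nonzero rows, and every pivot lies in the first 6 columns, so rank(B) = rank([B|b]) = 4.
The system is consistent.

yes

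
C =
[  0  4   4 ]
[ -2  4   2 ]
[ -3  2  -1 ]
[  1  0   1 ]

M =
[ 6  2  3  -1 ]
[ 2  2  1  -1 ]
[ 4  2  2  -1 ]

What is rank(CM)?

First compute CM:
[[ 24,  16,  12,  -8],
 [  4,   8,   2,  -4],
 [-18,  -4,  -9,   2],
 [ 10,   4,   5,  -2]]
Now row reduce the product.
R2 ← R2 − (1/6)·R1: [0, 16/3, 0, -8/3]
R3 ← R3 + (3/4)·R1: [0, 8, 0, -4]
R4 ← R4 − (5/12)·R1: [0, -8/3, 0, 4/3]
R3 ← R3 − (3/2)·R2: [0, 0, 0, 0]
R4 ← R4 + (1/2)·R2: [0, 0, 0, 0]
2 nonzero rows, so rank(CM) = 2.

2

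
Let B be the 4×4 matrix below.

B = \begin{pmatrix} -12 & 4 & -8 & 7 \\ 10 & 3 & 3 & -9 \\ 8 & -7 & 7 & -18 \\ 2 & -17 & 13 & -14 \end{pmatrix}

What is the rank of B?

Row reduce to echelon form.
R2 ← R2 + (5/6)·R1: [0, 19/3, -11/3, -19/6]
R3 ← R3 + (2/3)·R1: [0, -13/3, 5/3, -40/3]
R4 ← R4 + (1/6)·R1: [0, -49/3, 35/3, -77/6]
R3 ← R3 + (13/19)·R2: [0, 0, -16/19, -31/2]
R4 ← R4 + (49/19)·R2: [0, 0, 42/19, -21]
R4 ← R4 + (21/8)·R3: [0, 0, 0, -987/16]
Echelon form has 4 nonzero rows, so rank(B) = 4.

4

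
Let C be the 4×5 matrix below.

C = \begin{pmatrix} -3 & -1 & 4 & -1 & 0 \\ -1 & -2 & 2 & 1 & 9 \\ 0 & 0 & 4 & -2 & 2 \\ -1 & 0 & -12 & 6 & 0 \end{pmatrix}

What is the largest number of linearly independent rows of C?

Row reduce to echelon form.
R2 ← R2 − (1/3)·R1: [0, -5/3, 2/3, 4/3, 9]
R4 ← R4 − (1/3)·R1: [0, 1/3, -40/3, 19/3, 0]
R4 ← R4 + (1/5)·R2: [0, 0, -66/5, 33/5, 9/5]
R4 ← R4 + (33/10)·R3: [0, 0, 0, 0, 42/5]
Echelon form has 4 nonzero rows, so rank(C) = 4.
The rank gives the maximum number of linearly independent rows: 4.

4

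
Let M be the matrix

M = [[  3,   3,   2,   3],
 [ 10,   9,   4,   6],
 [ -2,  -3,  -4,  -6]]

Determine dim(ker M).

Row reduce to echelon form.
R2 ← R2 − (10/3)·R1: [0, -1, -8/3, -4]
R3 ← R3 + (2/3)·R1: [0, -1, -8/3, -4]
R3 ← R3 − R2: [0, 0, 0, 0]
2 nonzero rows, so rank(M) = 2.
M has 4 columns; by rank–nullity, nullity = 4 − 2 = 2.

2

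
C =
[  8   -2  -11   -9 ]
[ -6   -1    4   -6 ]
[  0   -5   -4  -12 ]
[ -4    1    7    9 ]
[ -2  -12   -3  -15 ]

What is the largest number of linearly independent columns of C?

3

Row reduce to echelon form.
R2 ← R2 + (3/4)·R1: [0, -5/2, -17/4, -51/4]
R4 ← R4 + (1/2)·R1: [0, 0, 3/2, 9/2]
R5 ← R5 + (1/4)·R1: [0, -25/2, -23/4, -69/4]
R3 ← R3 − (2)·R2: [0, 0, 9/2, 27/2]
R5 ← R5 − (5)·R2: [0, 0, 31/2, 93/2]
R4 ← R4 − (1/3)·R3: [0, 0, 0, 0]
R5 ← R5 − (31/9)·R3: [0, 0, 0, 0]
Echelon form has 3 nonzero rows, so rank(C) = 3.
The rank gives the maximum number of linearly independent columns: 3.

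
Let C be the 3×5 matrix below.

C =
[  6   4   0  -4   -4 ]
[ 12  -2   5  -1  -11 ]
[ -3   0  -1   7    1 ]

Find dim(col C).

3

Row reduce to echelon form.
R2 ← R2 − (2)·R1: [0, -10, 5, 7, -3]
R3 ← R3 + (1/2)·R1: [0, 2, -1, 5, -1]
R3 ← R3 + (1/5)·R2: [0, 0, 0, 32/5, -8/5]
Echelon form has 3 nonzero rows, so rank(C) = 3.
The column space has dimension equal to the rank: 3.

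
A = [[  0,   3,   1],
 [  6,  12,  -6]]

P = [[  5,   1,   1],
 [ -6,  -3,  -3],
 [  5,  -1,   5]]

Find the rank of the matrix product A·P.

2

First compute AP:
[[-13, -10,  -4],
 [-72, -24, -60]]
Now row reduce the product.
R2 ← R2 − (72/13)·R1: [0, 408/13, -492/13]
2 nonzero rows, so rank(AP) = 2.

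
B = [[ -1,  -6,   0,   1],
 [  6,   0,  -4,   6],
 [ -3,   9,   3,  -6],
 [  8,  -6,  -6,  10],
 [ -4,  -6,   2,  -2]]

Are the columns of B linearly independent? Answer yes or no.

Row reduce B to echelon form.
R2 ← R2 + (6)·R1: [0, -36, -4, 12]
R3 ← R3 − (3)·R1: [0, 27, 3, -9]
R4 ← R4 + (8)·R1: [0, -54, -6, 18]
R5 ← R5 − (4)·R1: [0, 18, 2, -6]
R3 ← R3 + (3/4)·R2: [0, 0, 0, 0]
R4 ← R4 − (3/2)·R2: [0, 0, 0, 0]
R5 ← R5 + (1/2)·R2: [0, 0, 0, 0]
2 pivots among 4 columns.
Only 2 < 4 pivot columns, so the columns are linearly dependent.

no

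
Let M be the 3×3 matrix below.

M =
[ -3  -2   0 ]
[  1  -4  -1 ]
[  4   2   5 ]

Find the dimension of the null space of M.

Row reduce to echelon form.
R2 ← R2 + (1/3)·R1: [0, -14/3, -1]
R3 ← R3 + (4/3)·R1: [0, -2/3, 5]
R3 ← R3 − (1/7)·R2: [0, 0, 36/7]
3 nonzero rows, so rank(M) = 3.
M has 3 columns; by rank–nullity, nullity = 3 − 3 = 0.

0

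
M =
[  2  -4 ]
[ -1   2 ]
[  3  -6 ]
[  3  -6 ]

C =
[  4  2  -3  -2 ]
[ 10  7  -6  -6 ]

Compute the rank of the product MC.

1

First compute MC:
[[-32, -24,  18,  20],
 [ 16,  12,  -9, -10],
 [-48, -36,  27,  30],
 [-48, -36,  27,  30]]
Now row reduce the product.
R2 ← R2 + (1/2)·R1: [0, 0, 0, 0]
R3 ← R3 − (3/2)·R1: [0, 0, 0, 0]
R4 ← R4 − (3/2)·R1: [0, 0, 0, 0]
1 nonzero row, so rank(MC) = 1.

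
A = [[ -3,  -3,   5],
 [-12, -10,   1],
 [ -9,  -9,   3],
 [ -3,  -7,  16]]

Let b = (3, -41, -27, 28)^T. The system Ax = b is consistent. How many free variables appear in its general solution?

Row reduce the augmented matrix [A | b].
R2 ← R2 − (4)·R1: [0, 2, -19, -53]
R3 ← R3 − (3)·R1: [0, 0, -12, -36]
R4 ← R4 − R1: [0, -4, 11, 25]
R4 ← R4 + (2)·R2: [0, 0, -27, -81]
R4 ← R4 − (9/4)·R3: [0, 0, 0, 0]
The echelon form has 3 nonzero rows, and every pivot lies in the first 3 columns, so rank(A) = rank([A|b]) = 3.
The system is consistent.
Free variables = (unknowns) − (rank) = 3 − 3 = 0.

0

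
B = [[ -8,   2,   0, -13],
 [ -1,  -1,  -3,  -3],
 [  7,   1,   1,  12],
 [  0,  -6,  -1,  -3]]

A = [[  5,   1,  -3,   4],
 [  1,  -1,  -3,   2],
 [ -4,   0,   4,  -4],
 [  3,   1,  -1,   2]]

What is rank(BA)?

First compute BA:
[[-77, -23,  31, -54],
 [ -3,  -3,  -3,   0],
 [ 68,  18, -32,  50],
 [-11,   3,  17, -14]]
Now row reduce the product.
R2 ← R2 − (3/77)·R1: [0, -162/77, -324/77, 162/77]
R3 ← R3 + (68/77)·R1: [0, -178/77, -356/77, 178/77]
R4 ← R4 − (1/7)·R1: [0, 44/7, 88/7, -44/7]
R3 ← R3 − (89/81)·R2: [0, 0, 0, 0]
R4 ← R4 + (242/81)·R2: [0, 0, 0, 0]
2 nonzero rows, so rank(BA) = 2.

2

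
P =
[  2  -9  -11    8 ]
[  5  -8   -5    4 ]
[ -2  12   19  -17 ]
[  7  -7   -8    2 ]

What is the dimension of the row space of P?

Row reduce to echelon form.
R2 ← R2 − (5/2)·R1: [0, 29/2, 45/2, -16]
R3 ← R3 + R1: [0, 3, 8, -9]
R4 ← R4 − (7/2)·R1: [0, 49/2, 61/2, -26]
R3 ← R3 − (6/29)·R2: [0, 0, 97/29, -165/29]
R4 ← R4 − (49/29)·R2: [0, 0, -218/29, 30/29]
R4 ← R4 + (218/97)·R3: [0, 0, 0, -1140/97]
Echelon form has 4 nonzero rows, so rank(P) = 4.
The row space has dimension equal to the rank: 4.

4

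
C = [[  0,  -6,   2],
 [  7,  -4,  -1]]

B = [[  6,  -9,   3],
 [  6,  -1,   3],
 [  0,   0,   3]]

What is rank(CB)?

2

First compute CB:
[[-36,   6, -12],
 [ 18, -59,   6]]
Now row reduce the product.
R2 ← R2 + (1/2)·R1: [0, -56, 0]
2 nonzero rows, so rank(CB) = 2.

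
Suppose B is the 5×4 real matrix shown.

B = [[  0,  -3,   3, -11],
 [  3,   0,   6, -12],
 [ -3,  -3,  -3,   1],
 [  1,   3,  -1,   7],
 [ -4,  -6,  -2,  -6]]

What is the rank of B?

Row reduce to echelon form.
Swap R1 ↔ R2
R3 ← R3 + R1: [0, -3, 3, -11]
R4 ← R4 − (1/3)·R1: [0, 3, -3, 11]
R5 ← R5 + (4/3)·R1: [0, -6, 6, -22]
R3 ← R3 − R2: [0, 0, 0, 0]
R4 ← R4 + R2: [0, 0, 0, 0]
R5 ← R5 − (2)·R2: [0, 0, 0, 0]
Echelon form has 2 nonzero rows, so rank(B) = 2.

2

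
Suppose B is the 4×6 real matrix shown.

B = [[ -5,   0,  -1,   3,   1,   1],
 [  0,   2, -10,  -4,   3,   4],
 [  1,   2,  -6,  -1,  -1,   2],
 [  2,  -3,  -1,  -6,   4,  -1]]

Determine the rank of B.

Row reduce to echelon form.
R3 ← R3 + (1/5)·R1: [0, 2, -31/5, -2/5, -4/5, 11/5]
R4 ← R4 + (2/5)·R1: [0, -3, -7/5, -24/5, 22/5, -3/5]
R3 ← R3 − R2: [0, 0, 19/5, 18/5, -19/5, -9/5]
R4 ← R4 + (3/2)·R2: [0, 0, -82/5, -54/5, 89/10, 27/5]
R4 ← R4 + (82/19)·R3: [0, 0, 0, 90/19, -15/2, -45/19]
Echelon form has 4 nonzero rows, so rank(B) = 4.

4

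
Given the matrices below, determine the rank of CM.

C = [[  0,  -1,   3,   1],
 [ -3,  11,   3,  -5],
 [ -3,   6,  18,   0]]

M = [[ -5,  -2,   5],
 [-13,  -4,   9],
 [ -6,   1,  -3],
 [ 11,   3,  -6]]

2

First compute CM:
[[  6,  10, -24],
 [-201, -50, 105],
 [-171,   0, -15]]
Now row reduce the product.
R2 ← R2 + (67/2)·R1: [0, 285, -699]
R3 ← R3 + (57/2)·R1: [0, 285, -699]
R3 ← R3 − R2: [0, 0, 0]
2 nonzero rows, so rank(CM) = 2.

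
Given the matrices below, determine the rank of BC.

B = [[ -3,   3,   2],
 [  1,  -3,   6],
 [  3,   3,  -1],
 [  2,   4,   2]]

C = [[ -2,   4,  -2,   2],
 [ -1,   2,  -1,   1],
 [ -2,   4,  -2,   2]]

First compute BC:
[[ -1,   2,  -1,   1],
 [-11,  22, -11,  11],
 [ -7,  14,  -7,   7],
 [-12,  24, -12,  12]]
Now row reduce the product.
R2 ← R2 − (11)·R1: [0, 0, 0, 0]
R3 ← R3 − (7)·R1: [0, 0, 0, 0]
R4 ← R4 − (12)·R1: [0, 0, 0, 0]
1 nonzero row, so rank(BC) = 1.

1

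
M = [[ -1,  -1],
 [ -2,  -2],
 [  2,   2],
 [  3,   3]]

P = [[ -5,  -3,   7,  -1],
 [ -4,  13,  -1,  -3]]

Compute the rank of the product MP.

First compute MP:
[[  9, -10,  -6,   4],
 [ 18, -20, -12,   8],
 [-18,  20,  12,  -8],
 [-27,  30,  18, -12]]
Now row reduce the product.
R2 ← R2 − (2)·R1: [0, 0, 0, 0]
R3 ← R3 + (2)·R1: [0, 0, 0, 0]
R4 ← R4 + (3)·R1: [0, 0, 0, 0]
1 nonzero row, so rank(MP) = 1.

1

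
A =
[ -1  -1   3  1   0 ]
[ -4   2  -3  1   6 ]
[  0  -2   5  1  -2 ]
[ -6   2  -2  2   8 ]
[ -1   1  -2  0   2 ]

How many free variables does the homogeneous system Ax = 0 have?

Row reduce to echelon form.
R2 ← R2 − (4)·R1: [0, 6, -15, -3, 6]
R4 ← R4 − (6)·R1: [0, 8, -20, -4, 8]
R5 ← R5 − R1: [0, 2, -5, -1, 2]
R3 ← R3 + (1/3)·R2: [0, 0, 0, 0, 0]
R4 ← R4 − (4/3)·R2: [0, 0, 0, 0, 0]
R5 ← R5 − (1/3)·R2: [0, 0, 0, 0, 0]
2 nonzero rows, so rank(A) = 2.
A has 5 columns; by rank–nullity, nullity = 5 − 2 = 3.

3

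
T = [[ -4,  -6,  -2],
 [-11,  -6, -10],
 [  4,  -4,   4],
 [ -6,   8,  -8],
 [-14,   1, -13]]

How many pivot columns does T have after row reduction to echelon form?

Row reduce to echelon form.
R2 ← R2 − (11/4)·R1: [0, 21/2, -9/2]
R3 ← R3 + R1: [0, -10, 2]
R4 ← R4 − (3/2)·R1: [0, 17, -5]
R5 ← R5 − (7/2)·R1: [0, 22, -6]
R3 ← R3 + (20/21)·R2: [0, 0, -16/7]
R4 ← R4 − (34/21)·R2: [0, 0, 16/7]
R5 ← R5 − (44/21)·R2: [0, 0, 24/7]
R4 ← R4 + R3: [0, 0, 0]
R5 ← R5 + (3/2)·R3: [0, 0, 0]
Echelon form has 3 nonzero rows, so rank(T) = 3.
Each nonzero row contributes one pivot column: 3 pivot columns.

3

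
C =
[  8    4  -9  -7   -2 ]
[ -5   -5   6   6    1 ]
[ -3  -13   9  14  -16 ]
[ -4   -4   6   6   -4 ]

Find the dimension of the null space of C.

2

Row reduce to echelon form.
R2 ← R2 + (5/8)·R1: [0, -5/2, 3/8, 13/8, -1/4]
R3 ← R3 + (3/8)·R1: [0, -23/2, 45/8, 91/8, -67/4]
R4 ← R4 + (1/2)·R1: [0, -2, 3/2, 5/2, -5]
R3 ← R3 − (23/5)·R2: [0, 0, 39/10, 39/10, -78/5]
R4 ← R4 − (4/5)·R2: [0, 0, 6/5, 6/5, -24/5]
R4 ← R4 − (4/13)·R3: [0, 0, 0, 0, 0]
3 nonzero rows, so rank(C) = 3.
C has 5 columns; by rank–nullity, nullity = 5 − 3 = 2.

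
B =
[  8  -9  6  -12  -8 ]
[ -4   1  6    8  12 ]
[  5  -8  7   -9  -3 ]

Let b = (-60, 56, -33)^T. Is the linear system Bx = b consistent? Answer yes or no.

Row reduce the augmented matrix [B | b].
R2 ← R2 + (1/2)·R1: [0, -7/2, 9, 2, 8, 26]
R3 ← R3 − (5/8)·R1: [0, -19/8, 13/4, -3/2, 2, 9/2]
R3 ← R3 − (19/28)·R2: [0, 0, -20/7, -20/7, -24/7, -92/7]
The echelon form has 3 nonzero rows, and every pivot lies in the first 5 columns, so rank(B) = rank([B|b]) = 3.
The system is consistent.

yes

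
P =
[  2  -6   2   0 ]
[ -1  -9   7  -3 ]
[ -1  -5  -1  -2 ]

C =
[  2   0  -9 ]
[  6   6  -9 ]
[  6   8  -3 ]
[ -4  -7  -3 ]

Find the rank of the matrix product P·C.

First compute PC:
[[-20, -20,  30],
 [ -2,  23,  78],
 [-30, -24,  63]]
Now row reduce the product.
R2 ← R2 − (1/10)·R1: [0, 25, 75]
R3 ← R3 − (3/2)·R1: [0, 6, 18]
R3 ← R3 − (6/25)·R2: [0, 0, 0]
2 nonzero rows, so rank(PC) = 2.

2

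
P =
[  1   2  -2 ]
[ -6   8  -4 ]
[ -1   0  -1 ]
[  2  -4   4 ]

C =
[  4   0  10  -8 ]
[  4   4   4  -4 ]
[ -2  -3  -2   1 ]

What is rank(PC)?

First compute PC:
[[ 16,  14,  22, -18],
 [ 16,  44, -20,  12],
 [ -2,   3,  -8,   7],
 [-16, -28,  -4,   4]]
Now row reduce the product.
R2 ← R2 − R1: [0, 30, -42, 30]
R3 ← R3 + (1/8)·R1: [0, 19/4, -21/4, 19/4]
R4 ← R4 + R1: [0, -14, 18, -14]
R3 ← R3 − (19/120)·R2: [0, 0, 7/5, 0]
R4 ← R4 + (7/15)·R2: [0, 0, -8/5, 0]
R4 ← R4 + (8/7)·R3: [0, 0, 0, 0]
3 nonzero rows, so rank(PC) = 3.

3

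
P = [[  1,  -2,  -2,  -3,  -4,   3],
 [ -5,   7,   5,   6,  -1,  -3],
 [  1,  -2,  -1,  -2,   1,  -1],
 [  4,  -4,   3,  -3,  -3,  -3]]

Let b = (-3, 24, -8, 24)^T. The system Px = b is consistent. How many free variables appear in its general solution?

Row reduce the augmented matrix [P | b].
R2 ← R2 + (5)·R1: [0, -3, -5, -9, -21, 12, 9]
R3 ← R3 − R1: [0, 0, 1, 1, 5, -4, -5]
R4 ← R4 − (4)·R1: [0, 4, 11, 9, 13, -15, 36]
R4 ← R4 + (4/3)·R2: [0, 0, 13/3, -3, -15, 1, 48]
R4 ← R4 − (13/3)·R3: [0, 0, 0, -22/3, -110/3, 55/3, 209/3]
The echelon form has 4 nonzero rows, and every pivot lies in the first 6 columns, so rank(P) = rank([P|b]) = 4.
The system is consistent.
Free variables = (unknowns) − (rank) = 6 − 4 = 2.

2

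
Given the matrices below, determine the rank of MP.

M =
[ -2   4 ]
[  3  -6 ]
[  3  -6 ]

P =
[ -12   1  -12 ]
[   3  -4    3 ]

1

First compute MP:
[[ 36, -18,  36],
 [-54,  27, -54],
 [-54,  27, -54]]
Now row reduce the product.
R2 ← R2 + (3/2)·R1: [0, 0, 0]
R3 ← R3 + (3/2)·R1: [0, 0, 0]
1 nonzero row, so rank(MP) = 1.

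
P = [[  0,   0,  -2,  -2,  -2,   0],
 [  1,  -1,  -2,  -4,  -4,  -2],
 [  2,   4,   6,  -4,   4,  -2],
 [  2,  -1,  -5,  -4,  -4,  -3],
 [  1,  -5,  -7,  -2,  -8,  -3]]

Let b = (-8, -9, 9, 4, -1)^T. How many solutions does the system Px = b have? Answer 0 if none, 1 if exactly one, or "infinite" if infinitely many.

Row reduce the augmented matrix [P | b].
Swap R1 ↔ R2
R3 ← R3 − (2)·R1: [0, 6, 10, 4, 12, 2, 27]
R4 ← R4 − (2)·R1: [0, 1, -1, 4, 4, 1, 22]
R5 ← R5 − R1: [0, -4, -5, 2, -4, -1, 8]
Swap R2 ↔ R3
R4 ← R4 − (1/6)·R2: [0, 0, -8/3, 10/3, 2, 2/3, 35/2]
R5 ← R5 + (2/3)·R2: [0, 0, 5/3, 14/3, 4, 1/3, 26]
R4 ← R4 − (4/3)·R3: [0, 0, 0, 6, 14/3, 2/3, 169/6]
R5 ← R5 + (5/6)·R3: [0, 0, 0, 3, 7/3, 1/3, 58/3]
R5 ← R5 − (1/2)·R4: [0, 0, 0, 0, 0, 0, 21/4]
The echelon form has 5 nonzero rows; the last pivot sits in the augmented column, so rank(P) = 4 but rank([P|b]) = 5.
Since the ranks differ, the system is inconsistent.
It has no solutions.

0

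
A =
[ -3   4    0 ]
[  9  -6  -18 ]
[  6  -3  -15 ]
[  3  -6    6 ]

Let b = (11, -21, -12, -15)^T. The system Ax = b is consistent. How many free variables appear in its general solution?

1

Row reduce the augmented matrix [A | b].
R2 ← R2 + (3)·R1: [0, 6, -18, 12]
R3 ← R3 + (2)·R1: [0, 5, -15, 10]
R4 ← R4 + R1: [0, -2, 6, -4]
R3 ← R3 − (5/6)·R2: [0, 0, 0, 0]
R4 ← R4 + (1/3)·R2: [0, 0, 0, 0]
The echelon form has 2 nonzero rows, and every pivot lies in the first 3 columns, so rank(A) = rank([A|b]) = 2.
The system is consistent.
Free variables = (unknowns) − (rank) = 3 − 2 = 1.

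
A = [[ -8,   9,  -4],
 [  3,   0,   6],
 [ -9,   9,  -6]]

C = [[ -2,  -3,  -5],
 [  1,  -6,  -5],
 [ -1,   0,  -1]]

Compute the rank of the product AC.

2

First compute AC:
[[ 29, -30,  -1],
 [-12,  -9, -21],
 [ 33, -27,   6]]
Now row reduce the product.
R2 ← R2 + (12/29)·R1: [0, -621/29, -621/29]
R3 ← R3 − (33/29)·R1: [0, 207/29, 207/29]
R3 ← R3 + (1/3)·R2: [0, 0, 0]
2 nonzero rows, so rank(AC) = 2.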